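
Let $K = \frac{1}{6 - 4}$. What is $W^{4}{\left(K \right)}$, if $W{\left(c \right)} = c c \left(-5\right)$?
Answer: $\frac{625}{256} \approx 2.4414$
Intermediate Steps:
$K = \frac{1}{2} \approx 0.5$
$W{\left(c \right)} = - 5 c^{2}$ ($W{\left(c \right)} = c^{2} \left(-5\right) = - 5 c^{2}$)
$W^{4}{\left(K \right)} = \left(- \frac{5}{4}\right)^{4} = \frac{625}{256}$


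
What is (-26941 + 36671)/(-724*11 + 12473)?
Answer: 9730/4509 ≈ 2.1579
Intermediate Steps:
(-26941 + 36671)/(-724*11 + 12473) = 9730/(-7964 + 12473) = 9730/4509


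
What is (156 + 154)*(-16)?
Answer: -4960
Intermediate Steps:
(156 + 154)*(-16) = 310*(-16) = -4960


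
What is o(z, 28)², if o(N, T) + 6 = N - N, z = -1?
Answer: 36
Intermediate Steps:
o(N, T) = -6 (o(N, T) = -6 + (N - N) = -6 + 0 = -6)
o(z, 28)² = (-6)² = 36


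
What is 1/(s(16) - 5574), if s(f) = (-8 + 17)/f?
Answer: -16/89175 ≈ -0.00017942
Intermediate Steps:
s(f) = 9/f
1/(s(16) - 5574) = 1/(9/16 - 5574) = 1/(-89175/16) = -16/89175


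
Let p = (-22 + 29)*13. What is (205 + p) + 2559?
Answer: 2855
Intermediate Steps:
p = 91 (p = 7*13 = 91)
(205 + p) + 2559 = (205 + 91) + 2559 = 296 + 2559 = 2855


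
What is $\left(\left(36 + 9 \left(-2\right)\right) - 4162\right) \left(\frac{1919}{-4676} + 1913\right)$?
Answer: $- \frac{1323603812}{167} \approx -7.9258 \cdot 10^{6}$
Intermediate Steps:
$\left(\left(36 + 9 \left(-2\right)\right) - 4162\right) \left(\frac{1919}{-4676} + 1913\right) = \left(\left(36 - 18\right) - 4162\right) \left(1919 \left(- \frac{1}{4676}\right) + 1913\right) = \left(18 - 4162\right) \left(- \frac{1919}{4676} + 1913\right) = \left(-4144\right) \frac{8943269}{4676} = - \frac{1323603812}{167}$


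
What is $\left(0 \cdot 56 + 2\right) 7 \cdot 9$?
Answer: $126$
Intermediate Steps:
$\left(0 \cdot 56 + 2\right) 7 \cdot 9 = \left(0 + 2\right) 63 = 2 \cdot 63 = 126$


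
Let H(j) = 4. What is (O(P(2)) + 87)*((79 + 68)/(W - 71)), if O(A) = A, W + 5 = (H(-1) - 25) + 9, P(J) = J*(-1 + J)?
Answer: -13083/88 ≈ -148.67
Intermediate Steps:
W = -17 (W = -5 + ((4 - 25) + 9) = -5 + (-21 + 9) = -5 - 12 = -17)
(O(P(2)) + 87)*((79 + 68)/(W - 71)) = (2*(-1 + 2) + 87)*((79 + 68)/(-17 - 71)) = (2*1 + 87)*(147/(-88)) = (2 + 87)*(147*(-1/88)) = 89*(-147/88) = -13083/88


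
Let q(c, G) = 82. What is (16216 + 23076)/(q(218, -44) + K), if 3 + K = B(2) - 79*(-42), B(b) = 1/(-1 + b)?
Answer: 19646/1699 ≈ 11.563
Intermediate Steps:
K = 3316 (K = -3 + (1/(-1 + 2) - 79*(-42)) = -3 + (1/1 + 3318) = -3 + (1 + 3318) = -3 + 3319 = 3316)
(16216 + 23076)/(q(218, -44) + K) = (16216 + 23076)/(82 + 3316) = 39292/3398 = 39292*(1/3398) = 19646/1699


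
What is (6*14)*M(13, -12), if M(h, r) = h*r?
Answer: -13104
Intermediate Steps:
(6*14)*M(13, -12) = (6*14)*(13*(-12)) = 84*(-156) = -13104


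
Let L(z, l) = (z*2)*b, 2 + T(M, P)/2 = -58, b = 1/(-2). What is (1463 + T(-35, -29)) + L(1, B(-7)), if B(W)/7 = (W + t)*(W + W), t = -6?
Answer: 1342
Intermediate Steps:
b = -1/2 ≈ -0.50000
T(M, P) = -120 (T(M, P) = -4 + 2*(-58) = -4 - 116 = -120)
B(W) = 14*W*(-6 + W) (B(W) = 7*((W - 6)*(W + W)) = 7*((-6 + W)*(2*W)) = 7*(2*W*(-6 + W)) = 14*W*(-6 + W))
L(z, l) = -z (L(z, l) = (z*2)*(-1/2) = (2*z)*(-1/2) = -z)
(1463 + T(-35, -29)) + L(1, B(-7)) = (1463 - 120) - 1*1 = 1343 - 1 = 1342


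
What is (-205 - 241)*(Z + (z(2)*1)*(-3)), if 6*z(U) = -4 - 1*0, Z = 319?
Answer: -143166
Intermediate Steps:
z(U) = -⅔ (z(U) = (-4 - 1*0)/6 = (-4 + 0)/6 = (⅙)*(-4) = -⅔)
(-205 - 241)*(Z + (z(2)*1)*(-3)) = (-205 - 241)*(319 - ⅔*1*(-3)) = -446*(319 - ⅔*(-3)) = -446*(319 + 2) = -446*321 = -143166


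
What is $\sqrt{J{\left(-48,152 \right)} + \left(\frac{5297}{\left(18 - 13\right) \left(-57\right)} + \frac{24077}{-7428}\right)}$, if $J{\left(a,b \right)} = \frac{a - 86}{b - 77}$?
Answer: $\frac{i \sqrt{2939685389673}}{352830} \approx 4.8594 i$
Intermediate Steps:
$J{\left(a,b \right)} = \frac{-86 + a}{-77 + b}$
$\sqrt{J{\left(-48,152 \right)} + \left(\frac{5297}{\left(18 - 13\right) \left(-57\right)} + \frac{24077}{-7428}\right)} = \sqrt{\frac{-86 - 48}{-77 + 152} + \left(\frac{5297}{\left(18 - 13\right) \left(-57\right)} + \frac{24077}{-7428}\right)} = \sqrt{\frac{1}{75} \left(-134\right) + \left(\frac{5297}{5 \left(-57\right)} + 24077 \left(- \frac{1}{7428}\right)\right)} = \sqrt{\frac{1}{75} \left(-134\right) + \left(\frac{5297}{-285} - \frac{24077}{7428}\right)} = \sqrt{- \frac{134}{75} + \left(5297 \left(- \frac{1}{285}\right) - \frac{24077}{7428}\right)} = \sqrt{- \frac{134}{75} - \frac{5134229}{235220}} = \sqrt{- \frac{83317331}{3528300}} = \frac{i \sqrt{2939685389673}}{352830}$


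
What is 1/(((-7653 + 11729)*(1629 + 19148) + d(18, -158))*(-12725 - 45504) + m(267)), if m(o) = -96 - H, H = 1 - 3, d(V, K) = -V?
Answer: -1/4931241302880 ≈ -2.0279e-13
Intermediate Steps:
H = -2
m(o) = -94 (m(o) = -96 - 1*(-2) = -96 + 2 = -94)
1/(((-7653 + 11729)*(1629 + 19148) + d(18, -158))*(-12725 - 45504) + m(267)) = 1/(((-7653 + 11729)*(1629 + 19148) - 1*18)*(-12725 - 45504) - 94) = 1/((4076*20777 - 18)*(-58229) - 94) = 1/((84687052 - 18)*(-58229) - 94) = 1/(84687034*(-58229) - 94) = 1/(-4931241302786 - 94) = 1/(-4931241302880) = -1/4931241302880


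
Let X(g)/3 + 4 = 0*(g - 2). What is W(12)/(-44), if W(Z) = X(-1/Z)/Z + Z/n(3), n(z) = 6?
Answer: -1/44 ≈ -0.022727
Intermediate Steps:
X(g) = -12 (X(g) = -12 + 3*(0*(g - 2)) = -12 + 3*(0*(-2 + g)) = -12 + 3*0 = -12 + 0 = -12)
W(Z) = -12/Z + Z/6
W(12)/(-44) = (-12/12 + (⅙)*12)/(-44) = (-12*1/12 + 2)*(-1/44) = (-1 + 2)*(-1/44) = 1*(-1/44) = -1/44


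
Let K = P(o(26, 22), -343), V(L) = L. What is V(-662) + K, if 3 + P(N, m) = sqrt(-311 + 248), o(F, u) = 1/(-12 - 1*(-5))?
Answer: -665 + 3*I*sqrt(7) ≈ -665.0 + 7.9373*I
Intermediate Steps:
o(F, u) = -1/7 (o(F, u) = 1/(-12 + 5) = 1/(-7) = -1/7)
P(N, m) = -3 + 3*I*sqrt(7) (P(N, m) = -3 + sqrt(-311 + 248) = -3 + sqrt(-63) = -3 + 3*I*sqrt(7))
K = -3 + 3*I*sqrt(7) ≈ -3.0 + 7.9373*I
V(-662) + K = -662 + (-3 + 3*I*sqrt(7)) = -665 + 3*I*sqrt(7)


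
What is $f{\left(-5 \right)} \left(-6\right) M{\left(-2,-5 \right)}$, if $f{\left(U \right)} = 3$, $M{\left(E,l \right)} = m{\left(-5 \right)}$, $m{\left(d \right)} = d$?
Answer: $90$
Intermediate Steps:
$M{\left(E,l \right)} = -5$
$f{\left(-5 \right)} \left(-6\right) M{\left(-2,-5 \right)} = 3 \left(-6\right) \left(-5\right) = \left(-18\right) \left(-5\right) = 90$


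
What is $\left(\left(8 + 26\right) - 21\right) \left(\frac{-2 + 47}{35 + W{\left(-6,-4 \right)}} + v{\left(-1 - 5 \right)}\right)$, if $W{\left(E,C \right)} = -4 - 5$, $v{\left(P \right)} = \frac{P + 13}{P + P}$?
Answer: $\frac{179}{12} \approx 14.917$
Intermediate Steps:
$v{\left(P \right)} = \frac{13 + P}{2 P}$
$W{\left(E,C \right)} = -9$
$\left(\left(8 + 26\right) - 21\right) \left(\frac{-2 + 47}{35 + W{\left(-6,-4 \right)}} + v{\left(-1 - 5 \right)}\right) = \left(\left(8 + 26\right) - 21\right) \left(\frac{-2 + 47}{35 - 9} + \frac{13 - 6}{2 \left(-1 - 5\right)}\right) = \left(34 - 21\right) \left(\frac{45}{26} + \frac{13 - 6}{2 \left(-6\right)}\right) = 13 \left(45 \cdot \frac{1}{26} + \frac{1}{2} \left(- \frac{1}{6}\right) 7\right) = 13 \left(\frac{45}{26} - \frac{7}{12}\right) = 13 \cdot \frac{179}{156} = \frac{179}{12}$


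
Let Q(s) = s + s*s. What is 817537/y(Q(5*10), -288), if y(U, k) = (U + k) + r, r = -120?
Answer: 116791/306 ≈ 381.67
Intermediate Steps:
Q(s) = s + s²
y(U, k) = -120 + U + k (y(U, k) = (U + k) - 120 = -120 + U + k)
817537/y(Q(5*10), -288) = 817537/(-120 + (5*10)*(1 + 5*10) - 288) = 817537/(-120 + 50*(1 + 50) - 288) = 817537/(-120 + 50*51 - 288) = 817537/(-120 + 2550 - 288) = 817537/2142 = 817537*(1/2142) = 116791/306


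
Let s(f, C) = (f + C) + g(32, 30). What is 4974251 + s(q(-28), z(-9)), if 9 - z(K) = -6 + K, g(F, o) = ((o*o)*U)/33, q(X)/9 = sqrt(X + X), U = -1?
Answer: 54716725/11 + 18*I*sqrt(14) ≈ 4.9742e+6 + 67.35*I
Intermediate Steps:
q(X) = 9*sqrt(2)*sqrt(X) (q(X) = 9*sqrt(X + X) = 9*sqrt(2*X) = 9*(sqrt(2)*sqrt(X)) = 9*sqrt(2)*sqrt(X))
g(F, o) = -o**2/33 (g(F, o) = ((o*o)*(-1))/33 = (o**2*(-1))*(1/33) = -o**2*(1/33) = -o**2/33)
z(K) = 15 - K (z(K) = 9 - (-6 + K) = 9 + (6 - K) = 15 - K)
s(f, C) = -300/11 + C + f (s(f, C) = (f + C) - 1/33*30**2 = (C + f) - 1/33*900 = (C + f) - 300/11 = -300/11 + C + f)
4974251 + s(q(-28), z(-9)) = 4974251 + (-300/11 + (15 - 1*(-9)) + 9*sqrt(2)*sqrt(-28)) = 4974251 + (-300/11 + (15 + 9) + 9*sqrt(2)*(2*I*sqrt(7))) = 4974251 + (-300/11 + 24 + 18*I*sqrt(14)) = 4974251 + (-36/11 + 18*I*sqrt(14)) = 54716725/11 + 18*I*sqrt(14)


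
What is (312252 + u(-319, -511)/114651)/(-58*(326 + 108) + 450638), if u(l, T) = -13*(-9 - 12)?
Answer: 11933334775/16260034122 ≈ 0.73391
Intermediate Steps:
u(l, T) = 273 (u(l, T) = -13*(-21) = 273)
(312252 + u(-319, -511)/114651)/(-58*(326 + 108) + 450638) = (312252 + 273/114651)/(-58*(326 + 108) + 450638) = (312252 + 273*(1/114651))/(-58*434 + 450638) = (312252 + 91/38217)/(-25172 + 450638) = (11933334775/38217)/425466 = (11933334775/38217)*(1/425466) = 11933334775/16260034122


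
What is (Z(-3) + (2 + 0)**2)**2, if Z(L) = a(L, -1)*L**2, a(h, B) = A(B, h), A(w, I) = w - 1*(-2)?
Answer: 169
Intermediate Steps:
A(w, I) = 2 + w (A(w, I) = w + 2 = 2 + w)
a(h, B) = 2 + B
Z(L) = L**2 (Z(L) = (2 - 1)*L**2 = 1*L**2 = L**2)
(Z(-3) + (2 + 0)**2)**2 = ((-3)**2 + (2 + 0)**2)**2 = (9 + 2**2)**2 = (9 + 4)**2 = 13**2 = 169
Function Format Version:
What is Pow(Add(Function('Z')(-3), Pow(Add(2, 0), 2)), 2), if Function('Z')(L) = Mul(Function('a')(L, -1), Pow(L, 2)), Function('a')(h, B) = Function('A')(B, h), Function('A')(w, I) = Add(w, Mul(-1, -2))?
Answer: 169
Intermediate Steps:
Function('A')(w, I) = Add(2, w) (Function('A')(w, I) = Add(w, 2) = Add(2, w))
Function('a')(h, B) = Add(2, B)
Function('Z')(L) = Pow(L, 2) (Function('Z')(L) = Mul(Add(2, -1), Pow(L, 2)) = Mul(1, Pow(L, 2)) = Pow(L, 2))
Pow(Add(Function('Z')(-3), Pow(Add(2, 0), 2)), 2) = Pow(Add(Pow(-3, 2), Pow(Add(2, 0), 2)), 2) = Pow(Add(9, Pow(2, 2)), 2) = Pow(Add(9, 4), 2) = Pow(13, 2) = 169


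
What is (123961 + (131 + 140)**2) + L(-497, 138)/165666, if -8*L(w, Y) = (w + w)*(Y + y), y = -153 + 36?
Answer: 43603736455/220888 ≈ 1.9740e+5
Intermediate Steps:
y = -117
L(w, Y) = -w*(-117 + Y)/4 (L(w, Y) = -(w + w)*(Y - 117)/8 = -2*w*(-117 + Y)/8 = -w*(-117 + Y)/4)
(123961 + (131 + 140)**2) + L(-497, 138)/165666 = (123961 + (131 + 140)**2) + ((1/4)*(-497)*(117 - 1*138))/165666 = (123961 + 271**2) + ((1/4)*(-497)*(117 - 138))*(1/165666) = (123961 + 73441) + ((1/4)*(-497)*(-21))*(1/165666) = 197402 + (10437/4)*(1/165666) = 197402 + 3479/220888 = 43603736455/220888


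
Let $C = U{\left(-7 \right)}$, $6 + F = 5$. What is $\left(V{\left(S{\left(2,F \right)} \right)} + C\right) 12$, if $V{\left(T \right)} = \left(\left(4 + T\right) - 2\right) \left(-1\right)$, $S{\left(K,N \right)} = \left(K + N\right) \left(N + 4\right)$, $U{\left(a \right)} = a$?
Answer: $-144$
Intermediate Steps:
$F = -1$ ($F = -6 + 5 = -1$)
$C = -7$
$S{\left(K,N \right)} = \left(4 + N\right) \left(K + N\right)$ ($S{\left(K,N \right)} = \left(K + N\right) \left(4 + N\right) = \left(4 + N\right) \left(K + N\right)$)
$V{\left(T \right)} = -2 - T$ ($V{\left(T \right)} = \left(2 + T\right) \left(-1\right) = -2 - T$)
$\left(V{\left(S{\left(2,F \right)} \right)} + C\right) 12 = \left(\left(-2 - \left(\left(-1\right)^{2} + 4 \cdot 2 + 4 \left(-1\right) + 2 \left(-1\right)\right)\right) - 7\right) 12 = \left(\left(-2 - \left(1 + 8 - 4 - 2\right)\right) - 7\right) 12 = \left(\left(-2 - 3\right) - 7\right) 12 = \left(-5 - 7\right) 12 = \left(-12\right) 12 = -144$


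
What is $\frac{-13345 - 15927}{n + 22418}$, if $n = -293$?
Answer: $- \frac{29272}{22125} \approx -1.323$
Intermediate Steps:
$\frac{-13345 - 15927}{n + 22418} = \frac{-13345 - 15927}{-293 + 22418} = - \frac{29272}{22125}$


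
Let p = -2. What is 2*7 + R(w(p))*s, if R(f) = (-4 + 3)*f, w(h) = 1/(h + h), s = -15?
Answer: 41/4 ≈ 10.250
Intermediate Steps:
w(h) = 1/(2*h)
R(f) = -f
2*7 + R(w(p))*s = 2*7 - 1/(2*(-2))*(-15) = 14 - (-1)/(2*2)*(-15) = 14 - 1*(-1/4)*(-15) = 14 + (1/4)*(-15) = 14 - 15/4 = 41/4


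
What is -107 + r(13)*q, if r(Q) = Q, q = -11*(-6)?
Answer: 751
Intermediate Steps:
q = 66
-107 + r(13)*q = -107 + 13*66 = -107 + 858 = 751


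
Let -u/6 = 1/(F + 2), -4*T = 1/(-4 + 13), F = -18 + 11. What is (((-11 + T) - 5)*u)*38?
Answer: -10963/15 ≈ -730.87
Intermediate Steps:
F = -7
T = -1/36 (T = -1/(4*(-4 + 13)) = -¼/9 = -¼*⅑ = -1/36 ≈ -0.027778)
u = 6/5 (u = -6/(-7 + 2) = -6/(-5) = -6*(-⅕) = 6/5 ≈ 1.2000)
(((-11 + T) - 5)*u)*38 = (((-11 - 1/36) - 5)*(6/5))*38 = ((-397/36 - 5)*(6/5))*38 = -577/36*6/5*38 = -577/30*38 = -10963/15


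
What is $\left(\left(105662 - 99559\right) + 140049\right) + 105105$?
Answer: $251257$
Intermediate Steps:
$\left(\left(105662 - 99559\right) + 140049\right) + 105105 = \left(6103 + 140049\right) + 105105 = 146152 + 105105 = 251257$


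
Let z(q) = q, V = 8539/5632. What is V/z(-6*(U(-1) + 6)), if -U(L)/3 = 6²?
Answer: 8539/3446784 ≈ 0.0024774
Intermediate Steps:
U(L) = -108 (U(L) = -3*6² = -3*36 = -108)
V = 8539/5632 (V = 8539*(1/5632) = 8539/5632 ≈ 1.5162)
V/z(-6*(U(-1) + 6)) = 8539/(5632*((-6*(-108 + 6)))) = 8539/(5632*((-6*(-102)))) = (8539/5632)/612 = (8539/5632)*(1/612) = 8539/3446784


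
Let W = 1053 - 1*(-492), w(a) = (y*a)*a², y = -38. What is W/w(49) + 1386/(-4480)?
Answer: -221544969/715305920 ≈ -0.30972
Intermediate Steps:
w(a) = -38*a³ (w(a) = (-38*a)*a² = -38*a³)
W = 1545 (W = 1053 + 492 = 1545)
W/w(49) + 1386/(-4480) = 1545/((-38*49³)) + 1386/(-4480) = 1545/((-38*117649)) + 1386*(-1/4480) = 1545/(-4470662) - 99/320 = 1545*(-1/4470662) - 99/320 = -1545/4470662 - 99/320 = -221544969/715305920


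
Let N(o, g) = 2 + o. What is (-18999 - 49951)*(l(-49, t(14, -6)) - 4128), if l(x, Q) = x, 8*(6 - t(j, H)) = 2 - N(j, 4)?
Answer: 288004150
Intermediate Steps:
t(j, H) = 6 + j/8 (t(j, H) = 6 - (2 - (2 + j))/8 = 6 - (2 + (-2 - j))/8 = 6 - (-1)*j/8 = 6 + j/8)
(-18999 - 49951)*(l(-49, t(14, -6)) - 4128) = (-18999 - 49951)*(-49 - 4128) = -68950*(-4177) = 288004150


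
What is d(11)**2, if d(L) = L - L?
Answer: 0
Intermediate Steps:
d(L) = 0
d(11)**2 = 0**2 = 0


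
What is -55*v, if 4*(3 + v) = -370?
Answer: 10505/2 ≈ 5252.5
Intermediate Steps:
v = -191/2 (v = -3 + (1/4)*(-370) = -3 - 185/2 = -191/2 ≈ -95.500)
-55*v = -55*(-191/2) = 10505/2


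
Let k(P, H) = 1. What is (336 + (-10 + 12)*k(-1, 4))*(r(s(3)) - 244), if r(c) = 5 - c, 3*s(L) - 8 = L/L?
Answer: -81796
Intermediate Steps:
s(L) = 3 (s(L) = 8/3 + (L/L)/3 = 8/3 + (1/3)*1 = 8/3 + 1/3 = 3)
(336 + (-10 + 12)*k(-1, 4))*(r(s(3)) - 244) = (336 + (-10 + 12)*1)*((5 - 1*3) - 244) = (336 + 2*1)*((5 - 3) - 244) = (336 + 2)*(2 - 244) = 338*(-242) = -81796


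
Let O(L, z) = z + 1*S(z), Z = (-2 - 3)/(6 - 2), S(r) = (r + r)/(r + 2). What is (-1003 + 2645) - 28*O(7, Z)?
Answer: 5311/3 ≈ 1770.3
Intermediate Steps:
S(r) = 2*r/(2 + r) (S(r) = (2*r)/(2 + r) = 2*r/(2 + r))
Z = -5/4 ≈ -1.2500
O(L, z) = z + 2*z/(2 + z) (O(L, z) = z + 1*(2*z/(2 + z)) = z + 2*z/(2 + z))
(-1003 + 2645) - 28*O(7, Z) = (-1003 + 2645) - (-35)*(4 - 5/4)/(2 - 5/4) = 1642 - (-35)*11/(¾*4) = 1642 - (-35)*4*11/(3*4) = 1642 - 28*(-55/12) = 1642 + 385/3 = 5311/3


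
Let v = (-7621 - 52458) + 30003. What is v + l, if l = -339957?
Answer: -370033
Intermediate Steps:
v = -30076 (v = -60079 + 30003 = -30076)
v + l = -30076 - 339957 = -370033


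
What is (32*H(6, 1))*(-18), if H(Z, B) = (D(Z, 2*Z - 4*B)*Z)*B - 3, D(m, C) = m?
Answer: -19008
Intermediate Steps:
H(Z, B) = -3 + B*Z**2 (H(Z, B) = (Z*Z)*B - 3 = Z**2*B - 3 = B*Z**2 - 3 = -3 + B*Z**2)
(32*H(6, 1))*(-18) = (32*(-3 + 1*6**2))*(-18) = (32*(-3 + 1*36))*(-18) = (32*(-3 + 36))*(-18) = (32*33)*(-18) = 1056*(-18) = -19008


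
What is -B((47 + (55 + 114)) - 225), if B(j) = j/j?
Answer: -1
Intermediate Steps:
B(j) = 1
-B((47 + (55 + 114)) - 225) = -1*1 = -1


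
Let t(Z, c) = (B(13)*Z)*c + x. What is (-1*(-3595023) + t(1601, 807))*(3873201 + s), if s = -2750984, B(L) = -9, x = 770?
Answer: -9013949942590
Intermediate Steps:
t(Z, c) = 770 - 9*Z*c (t(Z, c) = (-9*Z)*c + 770 = -9*Z*c + 770 = 770 - 9*Z*c)
(-1*(-3595023) + t(1601, 807))*(3873201 + s) = (-1*(-3595023) + (770 - 9*1601*807))*(3873201 - 2750984) = (3595023 + (770 - 11628063))*1122217 = (3595023 - 11627293)*1122217 = -8032270*1122217 = -9013949942590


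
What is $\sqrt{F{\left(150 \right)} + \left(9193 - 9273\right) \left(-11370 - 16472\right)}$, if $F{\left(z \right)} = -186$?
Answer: $\sqrt{2227174} \approx 1492.4$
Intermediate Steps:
$\sqrt{F{\left(150 \right)} + \left(9193 - 9273\right) \left(-11370 - 16472\right)} = \sqrt{-186 + \left(9193 - 9273\right) \left(-11370 - 16472\right)} = \sqrt{-186 - -2227360} = \sqrt{-186 + 2227360} = \sqrt{2227174}$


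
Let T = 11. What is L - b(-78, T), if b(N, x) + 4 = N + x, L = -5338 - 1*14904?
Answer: -20171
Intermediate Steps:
L = -20242 (L = -5338 - 14904 = -20242)
b(N, x) = -4 + N + x (b(N, x) = -4 + (N + x) = -4 + N + x)
L - b(-78, T) = -20242 - (-4 - 78 + 11) = -20242 - 1*(-71) = -20242 + 71 = -20171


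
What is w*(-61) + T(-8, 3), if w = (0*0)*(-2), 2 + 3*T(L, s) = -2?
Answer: -4/3 ≈ -1.3333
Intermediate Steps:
T(L, s) = -4/3 (T(L, s) = -⅔ + (⅓)*(-2) = -⅔ - ⅔ = -4/3)
w = 0 (w = 0*(-2) = 0)
w*(-61) + T(-8, 3) = 0*(-61) - 4/3 = 0 - 4/3 = -4/3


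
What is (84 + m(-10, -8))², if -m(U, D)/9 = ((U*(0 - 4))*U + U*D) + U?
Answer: 9326916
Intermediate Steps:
m(U, D) = -9*U + 36*U² - 9*D*U (m(U, D) = -9*(((U*(0 - 4))*U + U*D) + U) = -9*(((U*(-4))*U + D*U) + U) = -9*(((-4*U)*U + D*U) + U) = -9*((-4*U² + D*U) + U) = -9*(U - 4*U² + D*U) = -9*U + 36*U² - 9*D*U)
(84 + m(-10, -8))² = (84 + 9*(-10)*(-1 - 1*(-8) + 4*(-10)))² = (84 + 9*(-10)*(-1 + 8 - 40))² = (84 + 9*(-10)*(-33))² = (84 + 2970)² = 3054² = 9326916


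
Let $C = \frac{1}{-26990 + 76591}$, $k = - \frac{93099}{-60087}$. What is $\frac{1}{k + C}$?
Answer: $\frac{993458429}{1539287862} \approx 0.6454$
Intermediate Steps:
$k = \frac{31033}{20029}$ ($k = \left(-93099\right) \left(- \frac{1}{60087}\right) = \frac{31033}{20029} \approx 1.5494$)
$C = \frac{1}{49601} \approx 2.0161 \cdot 10^{-5}$
$\frac{1}{k + C} = \frac{1}{\frac{31033}{20029} + \frac{1}{49601}} = \frac{1}{\frac{1539287862}{993458429}} = \frac{993458429}{1539287862}$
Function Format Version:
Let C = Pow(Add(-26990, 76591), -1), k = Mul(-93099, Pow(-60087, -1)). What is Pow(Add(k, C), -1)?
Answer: Rational(993458429, 1539287862) ≈ 0.64540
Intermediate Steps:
k = Rational(31033, 20029) (k = Mul(-93099, Rational(-1, 60087)) = Rational(31033, 20029) ≈ 1.5494)
C = Rational(1, 49601) (C = Pow(49601, -1) = Rational(1, 49601) ≈ 2.0161e-5)
Pow(Add(k, C), -1) = Pow(Add(Rational(31033, 20029), Rational(1, 49601)), -1) = Pow(Rational(1539287862, 993458429), -1) = Rational(993458429, 1539287862)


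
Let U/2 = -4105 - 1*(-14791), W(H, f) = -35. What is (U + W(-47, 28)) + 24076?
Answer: 45413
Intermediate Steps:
U = 21372 (U = 2*(-4105 - 1*(-14791)) = 2*(-4105 + 14791) = 2*10686 = 21372)
(U + W(-47, 28)) + 24076 = (21372 - 35) + 24076 = 21337 + 24076 = 45413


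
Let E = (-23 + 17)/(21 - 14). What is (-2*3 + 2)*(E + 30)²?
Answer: -166464/49 ≈ -3397.2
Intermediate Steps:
E = -6/7 ≈ -0.85714
(-2*3 + 2)*(E + 30)² = (-2*3 + 2)*(-6/7 + 30)² = (-6 + 2)*(204/7)² = -4*41616/49 = -166464/49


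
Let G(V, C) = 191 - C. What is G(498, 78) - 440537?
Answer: -440424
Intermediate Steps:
G(498, 78) - 440537 = (191 - 1*78) - 440537 = (191 - 78) - 440537 = 113 - 440537 = -440424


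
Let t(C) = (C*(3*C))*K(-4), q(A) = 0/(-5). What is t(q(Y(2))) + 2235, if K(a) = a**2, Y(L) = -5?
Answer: 2235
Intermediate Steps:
q(A) = 0 (q(A) = 0*(-1/5) = 0)
t(C) = 48*C**2 (t(C) = (C*(3*C))*(-4)**2 = (3*C**2)*16 = 48*C**2)
t(q(Y(2))) + 2235 = 48*0**2 + 2235 = 48*0 + 2235 = 0 + 2235 = 2235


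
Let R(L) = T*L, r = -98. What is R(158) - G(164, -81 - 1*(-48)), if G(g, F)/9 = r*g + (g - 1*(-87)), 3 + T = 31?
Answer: 146813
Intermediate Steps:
T = 28 (T = -3 + 31 = 28)
R(L) = 28*L
G(g, F) = 783 - 873*g (G(g, F) = 9*(-98*g + (g - 1*(-87))) = 9*(-98*g + (g + 87)) = 9*(-98*g + (87 + g)) = 9*(87 - 97*g) = 783 - 873*g)
R(158) - G(164, -81 - 1*(-48)) = 28*158 - (783 - 873*164) = 4424 - (783 - 143172) = 4424 - 1*(-142389) = 4424 + 142389 = 146813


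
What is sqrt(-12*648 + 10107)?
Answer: 3*sqrt(259) ≈ 48.280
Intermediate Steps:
sqrt(-12*648 + 10107) = sqrt(-7776 + 10107) = sqrt(2331) = 3*sqrt(259)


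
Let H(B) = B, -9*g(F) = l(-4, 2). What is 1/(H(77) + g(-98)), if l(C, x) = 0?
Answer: 1/77 ≈ 0.012987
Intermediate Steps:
g(F) = 0 (g(F) = -⅑*0 = 0)
1/(H(77) + g(-98)) = 1/(77 + 0) = 1/77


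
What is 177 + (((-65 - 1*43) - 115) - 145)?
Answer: -191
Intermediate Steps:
177 + (((-65 - 1*43) - 115) - 145) = 177 + (((-65 - 43) - 115) - 145) = 177 + ((-108 - 115) - 145) = 177 + (-223 - 145) = 177 - 368 = -191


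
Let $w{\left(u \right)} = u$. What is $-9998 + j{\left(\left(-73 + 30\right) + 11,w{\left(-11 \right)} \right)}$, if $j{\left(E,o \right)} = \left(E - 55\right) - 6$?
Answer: $-10091$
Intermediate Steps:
$j{\left(E,o \right)} = -61 + E$ ($j{\left(E,o \right)} = \left(-55 + E\right) - 6 = -61 + E$)
$-9998 + j{\left(\left(-73 + 30\right) + 11,w{\left(-11 \right)} \right)} = -9998 + \left(-61 + \left(\left(-73 + 30\right) + 11\right)\right) = -9998 + \left(-61 + \left(-43 + 11\right)\right) = -9998 - 93 = -10091$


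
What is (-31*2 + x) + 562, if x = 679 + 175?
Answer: 1354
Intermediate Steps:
x = 854
(-31*2 + x) + 562 = (-31*2 + 854) + 562 = (-62 + 854) + 562 = 792 + 562 = 1354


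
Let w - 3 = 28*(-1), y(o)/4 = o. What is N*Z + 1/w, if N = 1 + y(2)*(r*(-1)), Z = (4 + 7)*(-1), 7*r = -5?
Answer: -12932/175 ≈ -73.897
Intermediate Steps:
y(o) = 4*o
r = -5/7 (r = (⅐)*(-5) = -5/7 ≈ -0.71429)
w = -25 (w = 3 + 28*(-1) = 3 - 28 = -25)
Z = -11 (Z = 11*(-1) = -11)
N = 47/7 (N = 1 + (4*2)*(-5/7*(-1)) = 1 + 8*(5/7) = 1 + 40/7 = 47/7 ≈ 6.7143)
N*Z + 1/w = (47/7)*(-11) + 1/(-25) = -517/7 - 1/25 = -12932/175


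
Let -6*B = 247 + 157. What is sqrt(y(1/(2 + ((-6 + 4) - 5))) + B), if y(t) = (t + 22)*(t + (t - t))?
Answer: I*sqrt(16131)/15 ≈ 8.4672*I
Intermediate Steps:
B = -202/3 (B = -(247 + 157)/6 = -1/6*404 = -202/3 ≈ -67.333)
y(t) = t*(22 + t) (y(t) = (22 + t)*(t + 0) = (22 + t)*t = t*(22 + t))
sqrt(y(1/(2 + ((-6 + 4) - 5))) + B) = sqrt((22 + 1/(2 + ((-6 + 4) - 5)))/(2 + ((-6 + 4) - 5)) - 202/3) = sqrt((22 + 1/(2 + (-2 - 5)))/(2 + (-2 - 5)) - 202/3) = sqrt((22 + 1/(2 - 7))/(2 - 7) - 202/3) = sqrt((22 + 1/(-5))/(-5) - 202/3) = sqrt(-(22 - 1/5)/5 - 202/3) = sqrt(-1/5*109/5 - 202/3) = sqrt(-109/25 - 202/3) = sqrt(-5377/75) = I*sqrt(16131)/15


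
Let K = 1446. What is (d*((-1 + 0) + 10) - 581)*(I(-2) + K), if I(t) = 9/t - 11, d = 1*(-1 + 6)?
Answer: -766748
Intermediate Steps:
d = 5 (d = 1*5 = 5)
I(t) = -11 + 9/t
(d*((-1 + 0) + 10) - 581)*(I(-2) + K) = (5*((-1 + 0) + 10) - 581)*((-11 + 9/(-2)) + 1446) = (5*(-1 + 10) - 581)*((-11 + 9*(-½)) + 1446) = (5*9 - 581)*((-11 - 9/2) + 1446) = (45 - 581)*(-31/2 + 1446) = -536*2861/2 = -766748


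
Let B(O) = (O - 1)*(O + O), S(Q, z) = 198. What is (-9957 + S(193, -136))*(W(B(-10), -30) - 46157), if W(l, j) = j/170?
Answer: 7657614048/17 ≈ 4.5045e+8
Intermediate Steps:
B(O) = 2*O*(-1 + O) (B(O) = (-1 + O)*(2*O) = 2*O*(-1 + O))
W(l, j) = j/170 (W(l, j) = j*(1/170) = j/170)
(-9957 + S(193, -136))*(W(B(-10), -30) - 46157) = (-9957 + 198)*((1/170)*(-30) - 46157) = -9759*(-3/17 - 46157) = -9759*(-784672/17) = 7657614048/17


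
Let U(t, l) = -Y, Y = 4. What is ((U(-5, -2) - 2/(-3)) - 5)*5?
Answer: -125/3 ≈ -41.667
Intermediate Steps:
U(t, l) = -4 (U(t, l) = -1*4 = -4)
((U(-5, -2) - 2/(-3)) - 5)*5 = ((-4 - 2/(-3)) - 5)*5 = ((-4 - 2*(-⅓)) - 5)*5 = ((-4 + ⅔) - 5)*5 = (-10/3 - 5)*5 = -25/3*5 = -125/3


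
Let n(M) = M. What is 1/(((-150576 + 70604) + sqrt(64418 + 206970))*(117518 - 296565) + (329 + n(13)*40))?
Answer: 14318747533/205017830803911601997 + 358094*sqrt(67847)/205017830803911601997 ≈ 7.0296e-11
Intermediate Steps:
1/(((-150576 + 70604) + sqrt(64418 + 206970))*(117518 - 296565) + (329 + n(13)*40)) = 1/(((-150576 + 70604) + sqrt(64418 + 206970))*(117518 - 296565) + (329 + 13*40)) = 1/((-79972 + sqrt(271388))*(-179047) + (329 + 520)) = 1/((-79972 + 2*sqrt(67847))*(-179047) + 849) = 1/((14318746684 - 358094*sqrt(67847)) + 849) = 1/(14318747533 - 358094*sqrt(67847))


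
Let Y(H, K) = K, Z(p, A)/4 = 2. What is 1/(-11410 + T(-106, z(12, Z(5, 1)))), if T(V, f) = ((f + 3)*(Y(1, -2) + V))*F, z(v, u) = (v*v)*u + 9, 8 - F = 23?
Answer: 1/1874270 ≈ 5.3354e-7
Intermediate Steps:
F = -15 (F = 8 - 1*23 = 8 - 23 = -15)
Z(p, A) = 8 (Z(p, A) = 4*2 = 8)
z(v, u) = 9 + u*v**2 (z(v, u) = v**2*u + 9 = u*v**2 + 9 = 9 + u*v**2)
T(V, f) = -15*(-2 + V)*(3 + f) (T(V, f) = ((f + 3)*(-2 + V))*(-15) = ((3 + f)*(-2 + V))*(-15) = ((-2 + V)*(3 + f))*(-15) = -15*(-2 + V)*(3 + f))
1/(-11410 + T(-106, z(12, Z(5, 1)))) = 1/(-11410 + (90 - 45*(-106) + 30*(9 + 8*12**2) - 15*(-106)*(9 + 8*12**2))) = 1/(-11410 + (90 + 4770 + 30*(9 + 8*144) - 15*(-106)*(9 + 8*144))) = 1/(-11410 + (90 + 4770 + 30*(9 + 1152) - 15*(-106)*(9 + 1152))) = 1/(-11410 + (90 + 4770 + 30*1161 - 15*(-106)*1161)) = 1/(-11410 + (90 + 4770 + 34830 + 1845990)) = 1/(-11410 + 1885680) = 1/1874270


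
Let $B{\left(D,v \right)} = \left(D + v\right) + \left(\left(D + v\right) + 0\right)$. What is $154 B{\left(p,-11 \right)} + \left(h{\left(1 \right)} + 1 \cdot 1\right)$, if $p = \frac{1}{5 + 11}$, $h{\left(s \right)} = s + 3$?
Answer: $- \frac{13455}{4} \approx -3363.8$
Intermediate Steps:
$h{\left(s \right)} = 3 + s$
$p = \frac{1}{16} \approx 0.0625$
$B{\left(D,v \right)} = 2 D + 2 v$ ($B{\left(D,v \right)} = \left(D + v\right) + \left(D + v\right) = 2 D + 2 v$)
$154 B{\left(p,-11 \right)} + \left(h{\left(1 \right)} + 1 \cdot 1\right) = 154 \left(2 \cdot \frac{1}{16} + 2 \left(-11\right)\right) + \left(\left(3 + 1\right) + 1 \cdot 1\right) = 154 \left(\frac{1}{8} - 22\right) + \left(4 + 1\right) = 154 \left(- \frac{175}{8}\right) + 5 = - \frac{13475}{4} + 5 = - \frac{13455}{4}$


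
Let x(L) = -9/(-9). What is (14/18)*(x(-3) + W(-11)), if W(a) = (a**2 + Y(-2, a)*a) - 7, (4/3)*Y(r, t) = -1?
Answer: 3451/36 ≈ 95.861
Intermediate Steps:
Y(r, t) = -3/4 (Y(r, t) = (3/4)*(-1) = -3/4)
x(L) = 1 (x(L) = -9*(-1/9) = 1)
W(a) = -7 + a**2 - 3*a/4 (W(a) = (a**2 - 3*a/4) - 7 = -7 + a**2 - 3*a/4)
(14/18)*(x(-3) + W(-11)) = (14/18)*(1 + (-7 + (-11)**2 - 3/4*(-11))) = (14*(1/18))*(1 + (-7 + 121 + 33/4)) = 7*(1 + 489/4)/9 = (7/9)*(493/4) = 3451/36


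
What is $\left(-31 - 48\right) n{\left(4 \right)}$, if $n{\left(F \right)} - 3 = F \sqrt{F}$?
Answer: $-869$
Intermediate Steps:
$n{\left(F \right)} = 3 + F^{\frac{3}{2}}$ ($n{\left(F \right)} = 3 + F \sqrt{F} = 3 + F^{\frac{3}{2}}$)
$\left(-31 - 48\right) n{\left(4 \right)} = \left(-31 - 48\right) \left(3 + 4^{\frac{3}{2}}\right) = - 79 \left(3 + 8\right) = \left(-79\right) 11 = -869$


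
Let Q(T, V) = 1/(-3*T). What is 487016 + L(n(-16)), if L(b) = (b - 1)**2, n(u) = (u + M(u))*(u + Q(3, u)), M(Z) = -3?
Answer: 46988812/81 ≈ 5.8011e+5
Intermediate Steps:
Q(T, V) = -1/(3*T)
n(u) = (-3 + u)*(-1/9 + u) (n(u) = (u - 3)*(u - 1/3/3) = (-3 + u)*(u - 1/3*1/3) = (-3 + u)*(u - 1/9) = (-3 + u)*(-1/9 + u))
L(b) = (-1 + b)**2
487016 + L(n(-16)) = 487016 + (-1 + (1/3 + (-16)**2 - 28/9*(-16)))**2 = 487016 + (-1 + (1/3 + 256 + 448/9))**2 = 487016 + (-1 + 2755/9)**2 = 487016 + (2746/9)**2 = 487016 + 7540516/81 = 46988812/81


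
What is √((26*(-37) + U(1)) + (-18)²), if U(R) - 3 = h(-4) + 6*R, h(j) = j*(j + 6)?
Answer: 7*I*√13 ≈ 25.239*I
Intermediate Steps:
h(j) = j*(6 + j)
U(R) = -5 + 6*R (U(R) = 3 + (-4*(6 - 4) + 6*R) = 3 + (-4*2 + 6*R) = 3 + (-8 + 6*R) = -5 + 6*R)
√((26*(-37) + U(1)) + (-18)²) = √((26*(-37) + (-5 + 6*1)) + (-18)²) = √((-962 + (-5 + 6)) + 324) = √((-962 + 1) + 324) = √(-961 + 324) = √(-637) = 7*I*√13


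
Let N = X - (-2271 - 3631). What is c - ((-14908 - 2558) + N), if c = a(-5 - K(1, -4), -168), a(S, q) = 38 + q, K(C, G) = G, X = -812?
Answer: 12246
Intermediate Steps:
N = 5090 (N = -812 - (-2271 - 3631) = -812 - 1*(-5902) = -812 + 5902 = 5090)
c = -130 (c = 38 - 168 = -130)
c - ((-14908 - 2558) + N) = -130 - ((-14908 - 2558) + 5090) = -130 - (-17466 + 5090) = -130 - 1*(-12376) = -130 + 12376 = 12246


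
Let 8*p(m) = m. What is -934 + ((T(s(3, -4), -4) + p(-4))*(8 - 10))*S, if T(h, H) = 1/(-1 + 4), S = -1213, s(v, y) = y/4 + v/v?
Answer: -4015/3 ≈ -1338.3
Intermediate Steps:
s(v, y) = 1 + y/4 (s(v, y) = y*(¼) + 1 = y/4 + 1 = 1 + y/4)
p(m) = m/8
T(h, H) = ⅓ (T(h, H) = 1/3 = ⅓)
-934 + ((T(s(3, -4), -4) + p(-4))*(8 - 10))*S = -934 + ((⅓ + (⅛)*(-4))*(8 - 10))*(-1213) = -934 + ((⅓ - ½)*(-2))*(-1213) = -934 - ⅙*(-2)*(-1213) = -934 + (⅓)*(-1213) = -934 - 1213/3 = -4015/3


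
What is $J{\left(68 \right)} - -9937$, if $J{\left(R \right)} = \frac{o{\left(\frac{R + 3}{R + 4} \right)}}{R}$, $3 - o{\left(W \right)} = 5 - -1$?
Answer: $\frac{675713}{68} \approx 9937.0$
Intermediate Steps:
$o{\left(W \right)} = -3$ ($o{\left(W \right)} = 3 - \left(5 - -1\right) = 3 - \left(5 + 1\right) = 3 - 6 = -3$)
$J{\left(R \right)} = - \frac{3}{R}$
$J{\left(68 \right)} - -9937 = - \frac{3}{68} - -9937 = \left(-3\right) \frac{1}{68} + 9937 = - \frac{3}{68} + 9937 = \frac{675713}{68}$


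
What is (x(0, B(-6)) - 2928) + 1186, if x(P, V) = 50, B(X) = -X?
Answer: -1692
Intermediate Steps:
(x(0, B(-6)) - 2928) + 1186 = (50 - 2928) + 1186 = -2878 + 1186 = -1692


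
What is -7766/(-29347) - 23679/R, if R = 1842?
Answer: -226867547/18019058 ≈ -12.590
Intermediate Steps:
-7766/(-29347) - 23679/R = -7766/(-29347) - 23679/1842 = -7766*(-1/29347) - 23679*1/1842 = 7766/29347 - 7893/614 = -226867547/18019058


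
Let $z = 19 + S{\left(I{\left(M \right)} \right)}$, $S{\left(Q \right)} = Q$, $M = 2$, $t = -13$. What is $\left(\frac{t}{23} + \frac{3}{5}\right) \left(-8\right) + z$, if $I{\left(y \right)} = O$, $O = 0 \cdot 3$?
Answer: $\frac{2153}{115} \approx 18.722$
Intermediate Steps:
$O = 0$
$I{\left(y \right)} = 0$
$z = 19$ ($z = 19 + 0 = 19$)
$\left(\frac{t}{23} + \frac{3}{5}\right) \left(-8\right) + z = \left(- \frac{13}{23} + \frac{3}{5}\right) \left(-8\right) + 19 = \frac{4}{115} \left(-8\right) + 19 = - \frac{32}{115} + 19 = \frac{2153}{115}$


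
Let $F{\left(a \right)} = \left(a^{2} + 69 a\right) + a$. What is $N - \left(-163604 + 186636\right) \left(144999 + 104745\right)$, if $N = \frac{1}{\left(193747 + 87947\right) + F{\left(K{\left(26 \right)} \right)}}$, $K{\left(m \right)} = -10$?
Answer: $- \frac{1616881867805951}{281094} \approx -5.7521 \cdot 10^{9}$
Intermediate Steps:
$F{\left(a \right)} = a^{2} + 70 a$
$N = \frac{1}{281094}$ ($N = \frac{1}{\left(193747 + 87947\right) - 10 \left(70 - 10\right)} = \frac{1}{281694 - 600} = \frac{1}{281094} \approx 3.5575 \cdot 10^{-6}$)
$N - \left(-163604 + 186636\right) \left(144999 + 104745\right) = \frac{1}{281094} - \left(-163604 + 186636\right) \left(144999 + 104745\right) = \frac{1}{281094} - 23032 \cdot 249744 = \frac{1}{281094} - 5752103808 = - \frac{1616881867805951}{281094}$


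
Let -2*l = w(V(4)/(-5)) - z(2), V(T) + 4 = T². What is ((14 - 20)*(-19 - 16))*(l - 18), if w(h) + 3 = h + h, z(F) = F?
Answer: -2751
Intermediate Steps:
V(T) = -4 + T²
w(h) = -3 + 2*h (w(h) = -3 + (h + h) = -3 + 2*h)
l = 49/10 (l = -((-3 + 2*((-4 + 4²)/(-5))) - 1*2)/2 = -((-3 + 2*((-4 + 16)*(-⅕))) - 2)/2 = -((-3 + 2*(12*(-⅕))) - 2)/2 = -((-3 + 2*(-12/5)) - 2)/2 = -((-3 - 24/5) - 2)/2 = -(-39/5 - 2)/2 = -½*(-49/5) = 49/10 ≈ 4.9000)
((14 - 20)*(-19 - 16))*(l - 18) = ((14 - 20)*(-19 - 16))*(49/10 - 18) = -6*(-35)*(-131/10) = 210*(-131/10) = -2751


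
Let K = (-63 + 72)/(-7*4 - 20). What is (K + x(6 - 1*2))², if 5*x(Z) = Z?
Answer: 2401/6400 ≈ 0.37516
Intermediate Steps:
x(Z) = Z/5
K = -3/16 (K = 9/(-28 - 20) = 9/(-48) = 9*(-1/48) = -3/16 ≈ -0.18750)
(K + x(6 - 1*2))² = (-3/16 + (6 - 1*2)/5)² = (-3/16 + (6 - 2)/5)² = (-3/16 + (⅕)*4)² = (-3/16 + ⅘)² = (49/80)² = 2401/6400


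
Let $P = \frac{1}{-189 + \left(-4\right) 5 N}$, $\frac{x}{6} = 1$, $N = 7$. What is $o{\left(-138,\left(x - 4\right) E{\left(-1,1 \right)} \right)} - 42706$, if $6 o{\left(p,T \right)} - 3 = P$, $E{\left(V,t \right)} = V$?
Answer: $- \frac{42150329}{987} \approx -42706.0$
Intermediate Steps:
$x = 6$ ($x = 6 \cdot 1 = 6$)
$P = - \frac{1}{329}$ ($P = \frac{1}{-189 + \left(-4\right) 5 \cdot 7} = \frac{1}{-189 - 140} = \frac{1}{-329} = - \frac{1}{329} \approx -0.0030395$)
$o{\left(p,T \right)} = \frac{493}{987}$ ($o{\left(p,T \right)} = \frac{1}{2} + \frac{1}{6} \left(- \frac{1}{329}\right) = \frac{1}{2} - \frac{1}{1974} = \frac{493}{987}$)
$o{\left(-138,\left(x - 4\right) E{\left(-1,1 \right)} \right)} - 42706 = \frac{493}{987} - 42706 = - \frac{42150329}{987}$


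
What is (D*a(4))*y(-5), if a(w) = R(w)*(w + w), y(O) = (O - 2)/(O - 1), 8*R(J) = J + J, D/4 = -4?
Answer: -448/3 ≈ -149.33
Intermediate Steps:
D = -16 (D = 4*(-4) = -16)
R(J) = J/4 (R(J) = (J + J)/8 = (2*J)/8 = J/4)
y(O) = (-2 + O)/(-1 + O)
a(w) = w²/2 (a(w) = (w/4)*(w + w) = (w/4)*(2*w) = w²/2)
(D*a(4))*y(-5) = (-8*4²)*((-2 - 5)/(-1 - 5)) = (-8*16)*(-7/(-6)) = (-16*8)*(-⅙*(-7)) = -128*7/6 = -448/3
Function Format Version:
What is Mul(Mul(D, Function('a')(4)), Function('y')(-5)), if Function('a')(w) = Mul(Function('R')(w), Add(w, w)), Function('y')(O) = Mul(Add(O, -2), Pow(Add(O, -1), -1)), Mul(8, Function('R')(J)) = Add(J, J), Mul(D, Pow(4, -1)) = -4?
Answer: Rational(-448, 3) ≈ -149.33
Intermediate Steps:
D = -16 (D = Mul(4, -4) = -16)
Function('R')(J) = Mul(Rational(1, 4), J) (Function('R')(J) = Mul(Rational(1, 8), Add(J, J)) = Mul(Rational(1, 8), Mul(2, J)) = Mul(Rational(1, 4), J))
Function('y')(O) = Mul(Pow(Add(-1, O), -1), Add(-2, O)) (Function('y')(O) = Mul(Add(-2, O), Pow(Add(-1, O), -1)) = Mul(Pow(Add(-1, O), -1), Add(-2, O)))
Function('a')(w) = Mul(Rational(1, 2), Pow(w, 2)) (Function('a')(w) = Mul(Mul(Rational(1, 4), w), Add(w, w)) = Mul(Mul(Rational(1, 4), w), Mul(2, w)) = Mul(Rational(1, 2), Pow(w, 2)))
Mul(Mul(D, Function('a')(4)), Function('y')(-5)) = Mul(Mul(-16, Mul(Rational(1, 2), Pow(4, 2))), Mul(Pow(Add(-1, -5), -1), Add(-2, -5))) = Mul(Mul(-16, Mul(Rational(1, 2), 16)), Mul(Pow(-6, -1), -7)) = Mul(Mul(-16, 8), Mul(Rational(-1, 6), -7)) = Mul(-128, Rational(7, 6)) = Rational(-448, 3)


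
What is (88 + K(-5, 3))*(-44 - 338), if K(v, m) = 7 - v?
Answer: -38200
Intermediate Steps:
(88 + K(-5, 3))*(-44 - 338) = (88 + (7 - 1*(-5)))*(-44 - 338) = (88 + (7 + 5))*(-382) = (88 + 12)*(-382) = 100*(-382) = -38200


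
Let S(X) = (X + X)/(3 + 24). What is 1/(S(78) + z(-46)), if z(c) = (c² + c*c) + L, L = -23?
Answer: 9/37933 ≈ 0.00023726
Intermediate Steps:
z(c) = -23 + 2*c² (z(c) = (c² + c*c) - 23 = (c² + c²) - 23 = 2*c² - 23 = -23 + 2*c²)
S(X) = 2*X/27 (S(X) = (2*X)/27 = (2*X)*(1/27) = 2*X/27)
1/(S(78) + z(-46)) = 1/((2/27)*78 + (-23 + 2*(-46)²)) = 1/(52/9 + (-23 + 2*2116)) = 1/(52/9 + (-23 + 4232)) = 1/(52/9 + 4209) = 1/(37933/9) = 9/37933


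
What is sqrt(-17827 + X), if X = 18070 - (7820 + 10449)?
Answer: I*sqrt(18026) ≈ 134.26*I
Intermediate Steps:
X = -199 (X = 18070 - 1*18269 = 18070 - 18269 = -199)
sqrt(-17827 + X) = sqrt(-17827 - 199) = sqrt(-18026) = I*sqrt(18026)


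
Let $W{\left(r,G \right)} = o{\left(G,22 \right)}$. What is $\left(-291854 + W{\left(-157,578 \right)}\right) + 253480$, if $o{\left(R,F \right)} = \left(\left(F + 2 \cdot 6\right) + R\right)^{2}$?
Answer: $336170$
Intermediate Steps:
$o{\left(R,F \right)} = \left(12 + F + R\right)^{2}$ ($o{\left(R,F \right)} = \left(\left(F + 12\right) + R\right)^{2} = \left(\left(12 + F\right) + R\right)^{2} = \left(12 + F + R\right)^{2}$)
$W{\left(r,G \right)} = \left(34 + G\right)^{2}$ ($W{\left(r,G \right)} = \left(12 + 22 + G\right)^{2} = \left(34 + G\right)^{2}$)
$\left(-291854 + W{\left(-157,578 \right)}\right) + 253480 = \left(-291854 + \left(34 + 578\right)^{2}\right) + 253480 = \left(-291854 + 612^{2}\right) + 253480 = \left(-291854 + 374544\right) + 253480 = 82690 + 253480 = 336170$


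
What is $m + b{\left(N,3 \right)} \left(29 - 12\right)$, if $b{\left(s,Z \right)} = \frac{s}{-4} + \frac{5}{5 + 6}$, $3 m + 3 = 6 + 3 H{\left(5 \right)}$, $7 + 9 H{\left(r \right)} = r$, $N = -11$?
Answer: $\frac{21881}{396} \approx 55.255$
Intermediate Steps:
$H{\left(r \right)} = - \frac{7}{9} + \frac{r}{9}$
$m = \frac{7}{9}$ ($m = -1 + \frac{6 + 3 \left(- \frac{7}{9} + \frac{1}{9} \cdot 5\right)}{3} = -1 + \frac{6 + 3 \left(- \frac{7}{9} + \frac{5}{9}\right)}{3} = -1 + \frac{6 + 3 \left(- \frac{2}{9}\right)}{3} = -1 + \frac{6 - \frac{2}{3}}{3} = -1 + \frac{1}{3} \cdot \frac{16}{3} = -1 + \frac{16}{9} = \frac{7}{9} \approx 0.77778$)
$b{\left(s,Z \right)} = \frac{5}{11} - \frac{s}{4}$ ($b{\left(s,Z \right)} = s \left(- \frac{1}{4}\right) + \frac{5}{11} = - \frac{s}{4} + 5 \cdot \frac{1}{11} = - \frac{s}{4} + \frac{5}{11} = \frac{5}{11} - \frac{s}{4}$)
$m + b{\left(N,3 \right)} \left(29 - 12\right) = \frac{7}{9} + \left(\frac{5}{11} - - \frac{11}{4}\right) \left(29 - 12\right) = \frac{7}{9} + \left(\frac{5}{11} + \frac{11}{4}\right) 17 = \frac{7}{9} + \frac{141}{44} \cdot 17 = \frac{7}{9} + \frac{2397}{44} = \frac{21881}{396}$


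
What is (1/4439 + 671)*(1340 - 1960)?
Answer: -1846713400/4439 ≈ -4.1602e+5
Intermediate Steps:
(1/4439 + 671)*(1340 - 1960) = (1/4439 + 671)*(-620) = (2978570/4439)*(-620) = -1846713400/4439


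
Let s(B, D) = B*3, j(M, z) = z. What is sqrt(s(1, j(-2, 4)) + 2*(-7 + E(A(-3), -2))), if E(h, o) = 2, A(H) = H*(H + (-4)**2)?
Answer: I*sqrt(7) ≈ 2.6458*I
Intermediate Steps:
A(H) = H*(16 + H) (A(H) = H*(H + 16) = H*(16 + H))
s(B, D) = 3*B
sqrt(s(1, j(-2, 4)) + 2*(-7 + E(A(-3), -2))) = sqrt(3*1 + 2*(-7 + 2)) = sqrt(3 + 2*(-5)) = sqrt(3 - 10) = sqrt(-7) = I*sqrt(7)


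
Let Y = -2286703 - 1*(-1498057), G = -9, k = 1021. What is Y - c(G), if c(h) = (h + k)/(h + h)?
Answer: -7097308/9 ≈ -7.8859e+5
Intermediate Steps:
c(h) = (1021 + h)/(2*h) (c(h) = (h + 1021)/(h + h) = (1021 + h)/((2*h)) = (1021 + h)*(1/(2*h)) = (1021 + h)/(2*h))
Y = -788646 (Y = -2286703 + 1498057 = -788646)
Y - c(G) = -788646 - (1021 - 9)/(2*(-9)) = -788646 - (-1)*1012/(2*9) = -788646 - 1*(-506/9) = -788646 + 506/9 = -7097308/9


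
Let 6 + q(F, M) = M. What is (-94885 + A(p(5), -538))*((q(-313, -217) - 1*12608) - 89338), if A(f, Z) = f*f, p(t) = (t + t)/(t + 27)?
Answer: 2481739670415/256 ≈ 9.6943e+9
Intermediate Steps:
p(t) = 2*t/(27 + t) (p(t) = (2*t)/(27 + t) = 2*t/(27 + t))
q(F, M) = -6 + M
A(f, Z) = f**2
(-94885 + A(p(5), -538))*((q(-313, -217) - 1*12608) - 89338) = (-94885 + (2*5/(27 + 5))**2)*(((-6 - 217) - 1*12608) - 89338) = (-94885 + (2*5/32)**2)*((-223 - 12608) - 89338) = (-94885 + (2*5*(1/32))**2)*(-12831 - 89338) = (-94885 + (5/16)**2)*(-102169) = (-94885 + 25/256)*(-102169) = -24290535/256*(-102169) = 2481739670415/256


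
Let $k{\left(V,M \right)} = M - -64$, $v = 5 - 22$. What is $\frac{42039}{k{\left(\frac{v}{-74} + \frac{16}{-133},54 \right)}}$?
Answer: $\frac{42039}{118} \approx 356.26$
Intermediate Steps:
$v = -17$
$k{\left(V,M \right)} = 64 + M$ ($k{\left(V,M \right)} = M + 64 = 64 + M$)
$\frac{42039}{k{\left(\frac{v}{-74} + \frac{16}{-133},54 \right)}} = \frac{42039}{64 + 54} = \frac{42039}{118}$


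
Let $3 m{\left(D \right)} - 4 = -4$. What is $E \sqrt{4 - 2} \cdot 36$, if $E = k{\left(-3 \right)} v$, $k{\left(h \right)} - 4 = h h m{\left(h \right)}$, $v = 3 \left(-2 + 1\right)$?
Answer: $- 432 \sqrt{2} \approx -610.94$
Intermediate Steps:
$m{\left(D \right)} = 0$ ($m{\left(D \right)} = \frac{4}{3} + \frac{1}{3} \left(-4\right) = \frac{4}{3} - \frac{4}{3} = 0$)
$v = -3$ ($v = 3 \left(-1\right) = -3$)
$k{\left(h \right)} = 4$ ($k{\left(h \right)} = 4 + h h 0 = 4 + h^{2} \cdot 0 = 4 + 0 = 4$)
$E = -12$ ($E = 4 \left(-3\right) = -12$)
$E \sqrt{4 - 2} \cdot 36 = - 12 \sqrt{4 - 2} \cdot 36 = - 12 \sqrt{2} \cdot 36 = - 432 \sqrt{2}$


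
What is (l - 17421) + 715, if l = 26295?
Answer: 9589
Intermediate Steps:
(l - 17421) + 715 = (26295 - 17421) + 715 = 8874 + 715 = 9589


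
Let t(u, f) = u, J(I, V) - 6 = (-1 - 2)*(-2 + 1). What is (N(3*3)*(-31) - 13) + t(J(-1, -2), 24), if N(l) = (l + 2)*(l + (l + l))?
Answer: -9211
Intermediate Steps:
J(I, V) = 9 (J(I, V) = 6 + (-1 - 2)*(-2 + 1) = 6 - 3*(-1) = 6 + 3 = 9)
N(l) = 3*l*(2 + l) (N(l) = (2 + l)*(l + 2*l) = (2 + l)*(3*l) = 3*l*(2 + l))
(N(3*3)*(-31) - 13) + t(J(-1, -2), 24) = ((3*(3*3)*(2 + 3*3))*(-31) - 13) + 9 = ((3*9*(2 + 9))*(-31) - 13) + 9 = ((3*9*11)*(-31) - 13) + 9 = (297*(-31) - 13) + 9 = (-9207 - 13) + 9 = -9220 + 9 = -9211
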